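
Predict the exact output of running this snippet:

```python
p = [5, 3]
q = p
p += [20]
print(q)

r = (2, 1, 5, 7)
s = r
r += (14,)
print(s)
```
[5, 3, 20]
(2, 1, 5, 7)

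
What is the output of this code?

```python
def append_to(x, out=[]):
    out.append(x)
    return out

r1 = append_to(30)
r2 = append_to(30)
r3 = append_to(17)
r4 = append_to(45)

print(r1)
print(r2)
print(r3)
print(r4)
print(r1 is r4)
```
[30, 30, 17, 45]
[30, 30, 17, 45]
[30, 30, 17, 45]
[30, 30, 17, 45]
True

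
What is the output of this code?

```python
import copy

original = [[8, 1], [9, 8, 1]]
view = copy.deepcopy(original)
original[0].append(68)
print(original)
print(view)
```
[[8, 1, 68], [9, 8, 1]]
[[8, 1], [9, 8, 1]]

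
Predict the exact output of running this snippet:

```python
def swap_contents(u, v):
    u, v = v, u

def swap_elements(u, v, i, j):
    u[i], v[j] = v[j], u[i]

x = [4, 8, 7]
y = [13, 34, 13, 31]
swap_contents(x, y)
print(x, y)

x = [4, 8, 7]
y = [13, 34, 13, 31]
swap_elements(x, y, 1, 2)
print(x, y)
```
[4, 8, 7] [13, 34, 13, 31]
[4, 13, 7] [13, 34, 8, 31]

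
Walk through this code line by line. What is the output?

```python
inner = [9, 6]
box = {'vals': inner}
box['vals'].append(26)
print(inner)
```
[9, 6, 26]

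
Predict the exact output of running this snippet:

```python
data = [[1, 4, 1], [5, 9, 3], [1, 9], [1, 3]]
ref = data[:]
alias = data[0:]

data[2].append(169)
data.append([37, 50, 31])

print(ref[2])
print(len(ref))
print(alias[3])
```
[1, 9, 169]
4
[1, 3]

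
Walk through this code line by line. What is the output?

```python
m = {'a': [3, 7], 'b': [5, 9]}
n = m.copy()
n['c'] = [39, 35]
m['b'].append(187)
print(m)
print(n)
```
{'a': [3, 7], 'b': [5, 9, 187]}
{'a': [3, 7], 'b': [5, 9, 187], 'c': [39, 35]}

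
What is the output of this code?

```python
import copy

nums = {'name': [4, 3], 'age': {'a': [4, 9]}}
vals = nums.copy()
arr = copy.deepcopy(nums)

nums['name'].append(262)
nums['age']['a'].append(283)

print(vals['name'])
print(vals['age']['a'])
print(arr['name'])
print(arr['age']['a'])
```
[4, 3, 262]
[4, 9, 283]
[4, 3]
[4, 9]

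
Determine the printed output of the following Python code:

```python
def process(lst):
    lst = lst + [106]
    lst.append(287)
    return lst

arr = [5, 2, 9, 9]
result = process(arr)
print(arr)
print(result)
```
[5, 2, 9, 9]
[5, 2, 9, 9, 106, 287]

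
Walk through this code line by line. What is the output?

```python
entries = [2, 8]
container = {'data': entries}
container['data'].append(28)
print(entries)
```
[2, 8, 28]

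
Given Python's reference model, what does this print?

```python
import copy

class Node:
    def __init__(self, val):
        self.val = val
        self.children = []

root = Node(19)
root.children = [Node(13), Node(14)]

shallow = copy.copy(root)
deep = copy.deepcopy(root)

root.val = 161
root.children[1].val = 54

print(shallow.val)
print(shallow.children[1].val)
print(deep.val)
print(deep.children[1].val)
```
19
54
19
14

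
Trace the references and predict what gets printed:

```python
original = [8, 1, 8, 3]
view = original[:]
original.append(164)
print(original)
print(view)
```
[8, 1, 8, 3, 164]
[8, 1, 8, 3]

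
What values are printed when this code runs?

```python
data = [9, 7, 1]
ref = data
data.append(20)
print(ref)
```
[9, 7, 1, 20]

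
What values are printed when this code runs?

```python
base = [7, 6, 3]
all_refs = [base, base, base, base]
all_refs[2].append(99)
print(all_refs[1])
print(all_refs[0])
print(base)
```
[7, 6, 3, 99]
[7, 6, 3, 99]
[7, 6, 3, 99]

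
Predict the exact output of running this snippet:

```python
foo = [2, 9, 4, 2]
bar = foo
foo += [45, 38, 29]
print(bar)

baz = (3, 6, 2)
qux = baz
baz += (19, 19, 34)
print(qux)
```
[2, 9, 4, 2, 45, 38, 29]
(3, 6, 2)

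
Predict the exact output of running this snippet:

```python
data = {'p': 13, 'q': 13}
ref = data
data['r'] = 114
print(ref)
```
{'p': 13, 'q': 13, 'r': 114}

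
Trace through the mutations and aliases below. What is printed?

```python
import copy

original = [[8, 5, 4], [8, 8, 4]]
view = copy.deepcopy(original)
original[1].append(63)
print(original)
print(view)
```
[[8, 5, 4], [8, 8, 4, 63]]
[[8, 5, 4], [8, 8, 4]]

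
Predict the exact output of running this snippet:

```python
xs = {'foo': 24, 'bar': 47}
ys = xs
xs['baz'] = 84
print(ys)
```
{'foo': 24, 'bar': 47, 'baz': 84}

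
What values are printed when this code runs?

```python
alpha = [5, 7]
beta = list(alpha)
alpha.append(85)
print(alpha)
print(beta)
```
[5, 7, 85]
[5, 7]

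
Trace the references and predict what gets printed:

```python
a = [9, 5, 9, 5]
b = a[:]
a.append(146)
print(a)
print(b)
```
[9, 5, 9, 5, 146]
[9, 5, 9, 5]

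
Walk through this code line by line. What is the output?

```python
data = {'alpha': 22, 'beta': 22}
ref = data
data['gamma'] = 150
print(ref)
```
{'alpha': 22, 'beta': 22, 'gamma': 150}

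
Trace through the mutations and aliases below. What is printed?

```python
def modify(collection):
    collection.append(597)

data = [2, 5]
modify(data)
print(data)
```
[2, 5, 597]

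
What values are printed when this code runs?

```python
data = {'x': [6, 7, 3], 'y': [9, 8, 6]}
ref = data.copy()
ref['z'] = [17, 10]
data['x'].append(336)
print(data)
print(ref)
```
{'x': [6, 7, 3, 336], 'y': [9, 8, 6]}
{'x': [6, 7, 3, 336], 'y': [9, 8, 6], 'z': [17, 10]}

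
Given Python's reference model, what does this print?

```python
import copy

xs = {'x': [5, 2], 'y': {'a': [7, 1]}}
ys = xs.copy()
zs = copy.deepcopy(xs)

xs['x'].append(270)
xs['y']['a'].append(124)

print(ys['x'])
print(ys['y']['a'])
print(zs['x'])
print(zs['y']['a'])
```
[5, 2, 270]
[7, 1, 124]
[5, 2]
[7, 1]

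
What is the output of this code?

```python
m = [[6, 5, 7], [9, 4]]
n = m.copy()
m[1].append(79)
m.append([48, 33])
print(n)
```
[[6, 5, 7], [9, 4, 79]]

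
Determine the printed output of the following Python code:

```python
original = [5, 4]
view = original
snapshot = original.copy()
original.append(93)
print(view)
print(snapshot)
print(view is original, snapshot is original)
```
[5, 4, 93]
[5, 4]
True False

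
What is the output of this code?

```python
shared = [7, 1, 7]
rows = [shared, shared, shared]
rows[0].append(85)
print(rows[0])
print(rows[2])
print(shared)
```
[7, 1, 7, 85]
[7, 1, 7, 85]
[7, 1, 7, 85]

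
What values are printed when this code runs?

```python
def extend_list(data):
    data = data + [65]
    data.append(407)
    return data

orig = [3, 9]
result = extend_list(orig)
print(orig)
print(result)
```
[3, 9]
[3, 9, 65, 407]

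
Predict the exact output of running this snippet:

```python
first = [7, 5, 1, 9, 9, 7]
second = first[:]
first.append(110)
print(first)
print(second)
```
[7, 5, 1, 9, 9, 7, 110]
[7, 5, 1, 9, 9, 7]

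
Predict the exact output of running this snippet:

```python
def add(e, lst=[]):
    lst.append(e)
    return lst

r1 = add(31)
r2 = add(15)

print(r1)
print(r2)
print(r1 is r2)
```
[31, 15]
[31, 15]
True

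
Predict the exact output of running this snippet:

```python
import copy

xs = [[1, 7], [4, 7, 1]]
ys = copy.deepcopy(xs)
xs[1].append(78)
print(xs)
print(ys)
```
[[1, 7], [4, 7, 1, 78]]
[[1, 7], [4, 7, 1]]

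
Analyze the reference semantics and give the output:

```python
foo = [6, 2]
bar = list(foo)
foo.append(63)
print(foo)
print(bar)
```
[6, 2, 63]
[6, 2]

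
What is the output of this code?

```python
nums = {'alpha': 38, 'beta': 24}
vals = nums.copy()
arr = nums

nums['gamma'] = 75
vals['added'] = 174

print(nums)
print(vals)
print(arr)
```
{'alpha': 38, 'beta': 24, 'gamma': 75}
{'alpha': 38, 'beta': 24, 'added': 174}
{'alpha': 38, 'beta': 24, 'gamma': 75}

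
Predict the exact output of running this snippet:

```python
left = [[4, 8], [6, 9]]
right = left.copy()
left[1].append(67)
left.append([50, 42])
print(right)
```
[[4, 8], [6, 9, 67]]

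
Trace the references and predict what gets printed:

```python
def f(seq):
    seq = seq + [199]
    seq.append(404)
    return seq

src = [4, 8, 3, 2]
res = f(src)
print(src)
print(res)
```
[4, 8, 3, 2]
[4, 8, 3, 2, 199, 404]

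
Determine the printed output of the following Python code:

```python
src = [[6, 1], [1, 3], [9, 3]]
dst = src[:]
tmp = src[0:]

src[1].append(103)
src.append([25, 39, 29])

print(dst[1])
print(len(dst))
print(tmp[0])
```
[1, 3, 103]
3
[6, 1]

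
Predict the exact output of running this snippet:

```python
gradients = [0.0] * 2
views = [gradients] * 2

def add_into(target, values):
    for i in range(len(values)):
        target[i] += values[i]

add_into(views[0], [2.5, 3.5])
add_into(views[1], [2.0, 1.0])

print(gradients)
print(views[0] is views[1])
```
[4.5, 4.5]
True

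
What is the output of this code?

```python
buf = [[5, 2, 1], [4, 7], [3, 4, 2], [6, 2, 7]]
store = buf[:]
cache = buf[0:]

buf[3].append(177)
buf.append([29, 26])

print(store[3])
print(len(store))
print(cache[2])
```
[6, 2, 7, 177]
4
[3, 4, 2]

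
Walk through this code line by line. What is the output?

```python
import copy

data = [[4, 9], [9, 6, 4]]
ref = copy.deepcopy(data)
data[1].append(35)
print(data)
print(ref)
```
[[4, 9], [9, 6, 4, 35]]
[[4, 9], [9, 6, 4]]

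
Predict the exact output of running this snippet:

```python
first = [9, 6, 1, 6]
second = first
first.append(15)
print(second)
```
[9, 6, 1, 6, 15]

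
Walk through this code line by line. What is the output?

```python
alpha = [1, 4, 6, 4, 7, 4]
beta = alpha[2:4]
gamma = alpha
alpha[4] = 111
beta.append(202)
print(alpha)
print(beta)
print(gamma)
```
[1, 4, 6, 4, 111, 4]
[6, 4, 202]
[1, 4, 6, 4, 111, 4]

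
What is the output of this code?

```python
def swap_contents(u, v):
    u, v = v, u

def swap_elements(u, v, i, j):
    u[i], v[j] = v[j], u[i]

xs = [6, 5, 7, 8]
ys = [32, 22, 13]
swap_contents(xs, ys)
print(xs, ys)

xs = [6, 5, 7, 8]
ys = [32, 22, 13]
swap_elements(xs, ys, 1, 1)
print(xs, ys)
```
[6, 5, 7, 8] [32, 22, 13]
[6, 22, 7, 8] [32, 5, 13]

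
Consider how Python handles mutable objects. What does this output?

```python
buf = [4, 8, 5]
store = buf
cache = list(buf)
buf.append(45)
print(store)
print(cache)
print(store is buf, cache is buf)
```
[4, 8, 5, 45]
[4, 8, 5]
True False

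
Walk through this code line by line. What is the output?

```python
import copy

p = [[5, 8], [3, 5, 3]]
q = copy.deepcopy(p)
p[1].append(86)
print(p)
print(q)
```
[[5, 8], [3, 5, 3, 86]]
[[5, 8], [3, 5, 3]]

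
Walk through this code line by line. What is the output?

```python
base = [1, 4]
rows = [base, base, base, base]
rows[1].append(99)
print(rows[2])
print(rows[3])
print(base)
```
[1, 4, 99]
[1, 4, 99]
[1, 4, 99]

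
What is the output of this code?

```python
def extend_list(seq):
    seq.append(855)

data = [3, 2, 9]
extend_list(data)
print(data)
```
[3, 2, 9, 855]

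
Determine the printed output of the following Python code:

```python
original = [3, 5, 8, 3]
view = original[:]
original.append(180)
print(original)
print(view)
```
[3, 5, 8, 3, 180]
[3, 5, 8, 3]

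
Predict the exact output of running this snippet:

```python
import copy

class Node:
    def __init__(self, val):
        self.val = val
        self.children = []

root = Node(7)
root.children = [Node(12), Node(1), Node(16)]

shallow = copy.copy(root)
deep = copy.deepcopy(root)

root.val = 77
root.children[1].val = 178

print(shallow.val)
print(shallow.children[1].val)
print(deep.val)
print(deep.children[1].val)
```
7
178
7
1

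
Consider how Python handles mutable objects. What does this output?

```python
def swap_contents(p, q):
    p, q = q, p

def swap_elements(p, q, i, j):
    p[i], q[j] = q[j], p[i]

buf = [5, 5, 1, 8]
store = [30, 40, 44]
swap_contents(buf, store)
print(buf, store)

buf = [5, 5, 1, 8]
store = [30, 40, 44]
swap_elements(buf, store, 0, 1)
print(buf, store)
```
[5, 5, 1, 8] [30, 40, 44]
[40, 5, 1, 8] [30, 5, 44]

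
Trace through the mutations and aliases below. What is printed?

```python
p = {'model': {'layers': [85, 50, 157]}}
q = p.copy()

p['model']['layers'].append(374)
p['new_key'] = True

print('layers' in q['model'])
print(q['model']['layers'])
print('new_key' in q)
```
True
[85, 50, 157, 374]
False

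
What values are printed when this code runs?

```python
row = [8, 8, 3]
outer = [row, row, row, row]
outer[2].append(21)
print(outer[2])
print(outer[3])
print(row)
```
[8, 8, 3, 21]
[8, 8, 3, 21]
[8, 8, 3, 21]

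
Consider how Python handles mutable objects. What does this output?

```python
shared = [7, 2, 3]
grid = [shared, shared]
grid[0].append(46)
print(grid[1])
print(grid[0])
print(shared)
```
[7, 2, 3, 46]
[7, 2, 3, 46]
[7, 2, 3, 46]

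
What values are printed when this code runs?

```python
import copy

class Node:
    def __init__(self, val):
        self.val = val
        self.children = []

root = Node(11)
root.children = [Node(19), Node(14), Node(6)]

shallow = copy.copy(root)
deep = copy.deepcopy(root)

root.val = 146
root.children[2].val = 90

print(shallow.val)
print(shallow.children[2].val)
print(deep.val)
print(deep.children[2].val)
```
11
90
11
6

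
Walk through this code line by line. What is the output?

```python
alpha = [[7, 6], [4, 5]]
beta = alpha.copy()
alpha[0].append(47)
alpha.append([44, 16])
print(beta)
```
[[7, 6, 47], [4, 5]]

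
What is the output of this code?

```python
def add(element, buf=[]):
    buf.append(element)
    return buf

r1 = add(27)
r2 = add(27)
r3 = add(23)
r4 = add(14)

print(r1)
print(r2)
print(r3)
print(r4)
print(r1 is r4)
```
[27, 27, 23, 14]
[27, 27, 23, 14]
[27, 27, 23, 14]
[27, 27, 23, 14]
True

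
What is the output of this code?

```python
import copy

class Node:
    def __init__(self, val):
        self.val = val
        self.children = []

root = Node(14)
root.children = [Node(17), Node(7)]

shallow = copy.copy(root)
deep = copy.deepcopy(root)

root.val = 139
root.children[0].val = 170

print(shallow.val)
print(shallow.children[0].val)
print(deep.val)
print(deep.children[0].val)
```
14
170
14
17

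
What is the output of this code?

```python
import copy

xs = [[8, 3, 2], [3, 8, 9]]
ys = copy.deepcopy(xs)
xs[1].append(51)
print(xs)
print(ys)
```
[[8, 3, 2], [3, 8, 9, 51]]
[[8, 3, 2], [3, 8, 9]]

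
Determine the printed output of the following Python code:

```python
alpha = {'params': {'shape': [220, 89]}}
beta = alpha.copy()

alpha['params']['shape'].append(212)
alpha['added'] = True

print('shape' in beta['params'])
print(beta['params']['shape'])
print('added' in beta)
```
True
[220, 89, 212]
False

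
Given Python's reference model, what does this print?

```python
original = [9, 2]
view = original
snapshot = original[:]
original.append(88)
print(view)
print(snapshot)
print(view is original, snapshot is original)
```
[9, 2, 88]
[9, 2]
True False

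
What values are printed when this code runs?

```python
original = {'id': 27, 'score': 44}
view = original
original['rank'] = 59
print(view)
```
{'id': 27, 'score': 44, 'rank': 59}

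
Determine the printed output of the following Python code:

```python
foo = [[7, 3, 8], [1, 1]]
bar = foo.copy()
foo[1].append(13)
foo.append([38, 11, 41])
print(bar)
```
[[7, 3, 8], [1, 1, 13]]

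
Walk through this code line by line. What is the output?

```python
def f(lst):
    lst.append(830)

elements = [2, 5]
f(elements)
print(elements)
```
[2, 5, 830]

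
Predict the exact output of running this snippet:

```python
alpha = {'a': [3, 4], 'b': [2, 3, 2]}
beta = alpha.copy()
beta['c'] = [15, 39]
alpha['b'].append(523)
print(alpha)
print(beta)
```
{'a': [3, 4], 'b': [2, 3, 2, 523]}
{'a': [3, 4], 'b': [2, 3, 2, 523], 'c': [15, 39]}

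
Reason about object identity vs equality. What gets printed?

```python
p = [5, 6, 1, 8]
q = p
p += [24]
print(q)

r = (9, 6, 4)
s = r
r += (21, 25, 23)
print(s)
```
[5, 6, 1, 8, 24]
(9, 6, 4)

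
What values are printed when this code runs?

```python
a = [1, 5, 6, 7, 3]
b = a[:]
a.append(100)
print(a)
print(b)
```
[1, 5, 6, 7, 3, 100]
[1, 5, 6, 7, 3]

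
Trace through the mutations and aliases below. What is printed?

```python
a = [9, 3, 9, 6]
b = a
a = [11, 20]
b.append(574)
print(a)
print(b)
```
[11, 20]
[9, 3, 9, 6, 574]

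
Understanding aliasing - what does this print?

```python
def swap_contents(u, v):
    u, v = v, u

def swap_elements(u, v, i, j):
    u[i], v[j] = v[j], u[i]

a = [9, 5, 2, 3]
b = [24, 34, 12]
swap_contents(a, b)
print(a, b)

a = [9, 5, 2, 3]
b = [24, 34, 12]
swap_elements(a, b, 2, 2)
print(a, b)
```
[9, 5, 2, 3] [24, 34, 12]
[9, 5, 12, 3] [24, 34, 2]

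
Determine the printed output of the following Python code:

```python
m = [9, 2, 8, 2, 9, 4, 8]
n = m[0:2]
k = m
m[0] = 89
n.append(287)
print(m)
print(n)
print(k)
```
[89, 2, 8, 2, 9, 4, 8]
[9, 2, 287]
[89, 2, 8, 2, 9, 4, 8]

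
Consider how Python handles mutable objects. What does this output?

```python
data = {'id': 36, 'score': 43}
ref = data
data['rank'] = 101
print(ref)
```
{'id': 36, 'score': 43, 'rank': 101}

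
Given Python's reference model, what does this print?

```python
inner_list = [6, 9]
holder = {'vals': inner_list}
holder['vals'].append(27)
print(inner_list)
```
[6, 9, 27]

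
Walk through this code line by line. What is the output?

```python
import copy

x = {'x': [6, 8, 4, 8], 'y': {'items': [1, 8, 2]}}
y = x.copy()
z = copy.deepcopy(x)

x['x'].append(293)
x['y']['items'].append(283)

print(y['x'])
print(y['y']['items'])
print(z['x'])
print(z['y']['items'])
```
[6, 8, 4, 8, 293]
[1, 8, 2, 283]
[6, 8, 4, 8]
[1, 8, 2]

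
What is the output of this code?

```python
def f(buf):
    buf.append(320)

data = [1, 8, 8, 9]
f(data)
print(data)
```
[1, 8, 8, 9, 320]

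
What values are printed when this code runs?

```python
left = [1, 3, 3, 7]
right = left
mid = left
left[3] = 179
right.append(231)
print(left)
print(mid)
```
[1, 3, 3, 179, 231]
[1, 3, 3, 179, 231]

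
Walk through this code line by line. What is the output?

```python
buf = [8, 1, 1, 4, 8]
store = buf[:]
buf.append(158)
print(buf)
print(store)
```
[8, 1, 1, 4, 8, 158]
[8, 1, 1, 4, 8]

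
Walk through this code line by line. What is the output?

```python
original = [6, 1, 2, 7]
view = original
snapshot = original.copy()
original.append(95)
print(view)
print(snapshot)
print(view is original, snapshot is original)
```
[6, 1, 2, 7, 95]
[6, 1, 2, 7]
True False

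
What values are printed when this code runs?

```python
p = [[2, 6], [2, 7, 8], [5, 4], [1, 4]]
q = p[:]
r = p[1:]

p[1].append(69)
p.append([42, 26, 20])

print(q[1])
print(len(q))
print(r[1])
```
[2, 7, 8, 69]
4
[5, 4]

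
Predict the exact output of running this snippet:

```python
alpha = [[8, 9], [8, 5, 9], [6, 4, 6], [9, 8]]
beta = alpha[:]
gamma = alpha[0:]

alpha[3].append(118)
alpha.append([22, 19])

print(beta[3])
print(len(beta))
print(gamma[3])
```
[9, 8, 118]
4
[9, 8, 118]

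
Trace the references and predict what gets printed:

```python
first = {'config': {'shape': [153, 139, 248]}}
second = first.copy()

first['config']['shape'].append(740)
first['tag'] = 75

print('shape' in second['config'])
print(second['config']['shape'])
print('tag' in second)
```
True
[153, 139, 248, 740]
False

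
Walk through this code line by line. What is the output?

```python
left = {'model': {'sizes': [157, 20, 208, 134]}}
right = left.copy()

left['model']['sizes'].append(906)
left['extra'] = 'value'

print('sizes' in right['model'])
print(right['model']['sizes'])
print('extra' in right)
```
True
[157, 20, 208, 134, 906]
False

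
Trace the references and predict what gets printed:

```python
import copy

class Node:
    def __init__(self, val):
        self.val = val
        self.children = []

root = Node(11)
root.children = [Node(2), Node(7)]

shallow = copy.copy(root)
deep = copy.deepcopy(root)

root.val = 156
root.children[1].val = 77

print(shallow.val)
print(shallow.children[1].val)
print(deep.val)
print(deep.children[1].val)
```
11
77
11
7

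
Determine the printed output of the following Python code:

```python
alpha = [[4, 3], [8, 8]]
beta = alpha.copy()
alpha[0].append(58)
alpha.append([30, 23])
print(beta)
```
[[4, 3, 58], [8, 8]]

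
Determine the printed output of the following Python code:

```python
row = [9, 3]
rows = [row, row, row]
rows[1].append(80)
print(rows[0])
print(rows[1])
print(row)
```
[9, 3, 80]
[9, 3, 80]
[9, 3, 80]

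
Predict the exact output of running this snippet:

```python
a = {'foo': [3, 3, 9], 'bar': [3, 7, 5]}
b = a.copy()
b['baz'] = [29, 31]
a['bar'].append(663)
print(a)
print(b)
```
{'foo': [3, 3, 9], 'bar': [3, 7, 5, 663]}
{'foo': [3, 3, 9], 'bar': [3, 7, 5, 663], 'baz': [29, 31]}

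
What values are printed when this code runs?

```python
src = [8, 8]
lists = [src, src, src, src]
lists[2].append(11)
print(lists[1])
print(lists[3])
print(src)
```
[8, 8, 11]
[8, 8, 11]
[8, 8, 11]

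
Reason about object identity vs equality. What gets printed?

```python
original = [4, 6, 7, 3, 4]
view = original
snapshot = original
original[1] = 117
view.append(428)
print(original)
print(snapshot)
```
[4, 117, 7, 3, 4, 428]
[4, 117, 7, 3, 4, 428]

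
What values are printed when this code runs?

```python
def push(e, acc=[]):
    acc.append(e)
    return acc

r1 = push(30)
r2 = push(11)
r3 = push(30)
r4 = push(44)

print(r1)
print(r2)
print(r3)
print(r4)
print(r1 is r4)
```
[30, 11, 30, 44]
[30, 11, 30, 44]
[30, 11, 30, 44]
[30, 11, 30, 44]
True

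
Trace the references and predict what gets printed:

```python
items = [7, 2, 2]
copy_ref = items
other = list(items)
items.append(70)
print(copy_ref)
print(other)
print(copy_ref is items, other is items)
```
[7, 2, 2, 70]
[7, 2, 2]
True False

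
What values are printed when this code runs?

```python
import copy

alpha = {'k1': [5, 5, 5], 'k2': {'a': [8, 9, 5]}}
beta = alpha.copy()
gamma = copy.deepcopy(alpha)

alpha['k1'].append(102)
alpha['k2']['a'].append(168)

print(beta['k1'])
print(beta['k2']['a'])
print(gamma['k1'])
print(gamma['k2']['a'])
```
[5, 5, 5, 102]
[8, 9, 5, 168]
[5, 5, 5]
[8, 9, 5]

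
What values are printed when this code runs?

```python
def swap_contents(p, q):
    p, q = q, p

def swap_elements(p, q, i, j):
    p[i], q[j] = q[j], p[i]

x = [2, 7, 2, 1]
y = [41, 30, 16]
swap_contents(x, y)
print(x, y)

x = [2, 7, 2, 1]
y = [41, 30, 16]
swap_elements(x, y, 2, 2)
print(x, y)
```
[2, 7, 2, 1] [41, 30, 16]
[2, 7, 16, 1] [41, 30, 2]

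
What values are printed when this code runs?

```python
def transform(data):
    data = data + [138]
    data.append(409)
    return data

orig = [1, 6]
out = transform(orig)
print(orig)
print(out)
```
[1, 6]
[1, 6, 138, 409]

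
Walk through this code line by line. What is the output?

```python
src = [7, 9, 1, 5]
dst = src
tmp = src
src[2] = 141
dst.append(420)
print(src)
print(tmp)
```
[7, 9, 141, 5, 420]
[7, 9, 141, 5, 420]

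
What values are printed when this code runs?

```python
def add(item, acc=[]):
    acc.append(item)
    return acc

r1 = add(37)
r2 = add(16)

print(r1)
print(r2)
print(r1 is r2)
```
[37, 16]
[37, 16]
True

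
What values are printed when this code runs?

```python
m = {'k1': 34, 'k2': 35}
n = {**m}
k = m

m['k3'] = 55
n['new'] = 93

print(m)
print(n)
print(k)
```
{'k1': 34, 'k2': 35, 'k3': 55}
{'k1': 34, 'k2': 35, 'new': 93}
{'k1': 34, 'k2': 35, 'k3': 55}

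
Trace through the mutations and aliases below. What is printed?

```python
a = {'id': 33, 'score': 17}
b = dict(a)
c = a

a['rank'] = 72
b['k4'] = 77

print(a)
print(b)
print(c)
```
{'id': 33, 'score': 17, 'rank': 72}
{'id': 33, 'score': 17, 'k4': 77}
{'id': 33, 'score': 17, 'rank': 72}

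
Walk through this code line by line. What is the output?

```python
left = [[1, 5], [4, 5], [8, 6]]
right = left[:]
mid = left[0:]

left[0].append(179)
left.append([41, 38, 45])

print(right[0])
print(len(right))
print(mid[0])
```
[1, 5, 179]
3
[1, 5, 179]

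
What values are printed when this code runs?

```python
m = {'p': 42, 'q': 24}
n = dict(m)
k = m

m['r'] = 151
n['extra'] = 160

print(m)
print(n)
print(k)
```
{'p': 42, 'q': 24, 'r': 151}
{'p': 42, 'q': 24, 'extra': 160}
{'p': 42, 'q': 24, 'r': 151}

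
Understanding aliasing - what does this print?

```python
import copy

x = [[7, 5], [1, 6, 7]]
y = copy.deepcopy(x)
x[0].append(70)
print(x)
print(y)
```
[[7, 5, 70], [1, 6, 7]]
[[7, 5], [1, 6, 7]]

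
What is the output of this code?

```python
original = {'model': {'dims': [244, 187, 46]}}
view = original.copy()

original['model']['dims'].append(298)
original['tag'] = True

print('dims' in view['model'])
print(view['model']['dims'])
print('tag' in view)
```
True
[244, 187, 46, 298]
False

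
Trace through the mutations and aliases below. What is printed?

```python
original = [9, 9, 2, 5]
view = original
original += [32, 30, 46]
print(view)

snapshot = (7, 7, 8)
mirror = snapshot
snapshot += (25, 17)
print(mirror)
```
[9, 9, 2, 5, 32, 30, 46]
(7, 7, 8)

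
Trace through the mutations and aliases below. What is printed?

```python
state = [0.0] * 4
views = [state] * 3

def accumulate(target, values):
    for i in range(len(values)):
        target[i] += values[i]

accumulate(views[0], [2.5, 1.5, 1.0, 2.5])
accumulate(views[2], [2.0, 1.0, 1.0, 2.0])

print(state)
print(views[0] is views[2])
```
[4.5, 2.5, 2.0, 4.5]
True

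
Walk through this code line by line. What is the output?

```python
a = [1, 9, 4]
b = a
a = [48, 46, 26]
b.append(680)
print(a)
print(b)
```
[48, 46, 26]
[1, 9, 4, 680]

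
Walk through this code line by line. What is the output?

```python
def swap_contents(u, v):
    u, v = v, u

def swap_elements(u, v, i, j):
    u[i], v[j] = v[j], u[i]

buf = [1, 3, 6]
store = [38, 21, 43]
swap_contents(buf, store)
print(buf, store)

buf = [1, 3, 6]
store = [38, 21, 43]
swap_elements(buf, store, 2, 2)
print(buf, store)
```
[1, 3, 6] [38, 21, 43]
[1, 3, 43] [38, 21, 6]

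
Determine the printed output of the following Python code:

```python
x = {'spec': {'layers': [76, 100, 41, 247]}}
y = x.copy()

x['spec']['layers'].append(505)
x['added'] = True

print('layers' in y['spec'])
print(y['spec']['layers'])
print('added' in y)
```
True
[76, 100, 41, 247, 505]
False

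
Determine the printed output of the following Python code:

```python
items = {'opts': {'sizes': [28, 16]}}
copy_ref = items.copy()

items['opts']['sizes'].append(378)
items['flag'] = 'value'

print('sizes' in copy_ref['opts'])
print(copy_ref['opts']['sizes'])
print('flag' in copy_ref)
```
True
[28, 16, 378]
False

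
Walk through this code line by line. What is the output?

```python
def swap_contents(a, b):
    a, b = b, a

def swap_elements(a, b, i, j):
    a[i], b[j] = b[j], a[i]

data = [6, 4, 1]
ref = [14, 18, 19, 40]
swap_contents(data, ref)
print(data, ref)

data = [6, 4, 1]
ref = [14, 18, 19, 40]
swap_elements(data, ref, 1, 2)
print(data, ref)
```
[6, 4, 1] [14, 18, 19, 40]
[6, 19, 1] [14, 18, 4, 40]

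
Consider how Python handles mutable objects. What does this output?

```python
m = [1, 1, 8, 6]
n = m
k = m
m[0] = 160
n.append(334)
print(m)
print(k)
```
[160, 1, 8, 6, 334]
[160, 1, 8, 6, 334]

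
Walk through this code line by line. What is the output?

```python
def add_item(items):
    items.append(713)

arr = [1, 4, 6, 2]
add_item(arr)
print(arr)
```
[1, 4, 6, 2, 713]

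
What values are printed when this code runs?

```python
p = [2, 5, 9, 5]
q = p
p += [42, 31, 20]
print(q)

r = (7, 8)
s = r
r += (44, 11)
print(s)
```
[2, 5, 9, 5, 42, 31, 20]
(7, 8)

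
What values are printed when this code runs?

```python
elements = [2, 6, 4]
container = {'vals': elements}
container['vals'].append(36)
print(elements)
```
[2, 6, 4, 36]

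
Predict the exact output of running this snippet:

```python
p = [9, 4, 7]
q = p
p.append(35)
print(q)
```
[9, 4, 7, 35]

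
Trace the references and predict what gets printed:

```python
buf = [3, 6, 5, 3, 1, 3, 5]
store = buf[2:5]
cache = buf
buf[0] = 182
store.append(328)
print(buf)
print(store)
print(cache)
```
[182, 6, 5, 3, 1, 3, 5]
[5, 3, 1, 328]
[182, 6, 5, 3, 1, 3, 5]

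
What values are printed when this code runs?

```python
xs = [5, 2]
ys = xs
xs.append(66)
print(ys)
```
[5, 2, 66]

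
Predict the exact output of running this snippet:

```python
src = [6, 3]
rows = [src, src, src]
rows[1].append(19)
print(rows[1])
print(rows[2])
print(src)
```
[6, 3, 19]
[6, 3, 19]
[6, 3, 19]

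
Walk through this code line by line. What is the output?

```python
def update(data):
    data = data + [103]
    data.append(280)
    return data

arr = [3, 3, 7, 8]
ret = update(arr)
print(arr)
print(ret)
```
[3, 3, 7, 8]
[3, 3, 7, 8, 103, 280]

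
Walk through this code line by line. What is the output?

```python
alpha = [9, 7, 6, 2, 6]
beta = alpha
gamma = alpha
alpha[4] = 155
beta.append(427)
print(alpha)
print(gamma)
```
[9, 7, 6, 2, 155, 427]
[9, 7, 6, 2, 155, 427]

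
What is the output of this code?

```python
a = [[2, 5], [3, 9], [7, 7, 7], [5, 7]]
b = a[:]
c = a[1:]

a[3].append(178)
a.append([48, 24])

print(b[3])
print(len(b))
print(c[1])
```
[5, 7, 178]
4
[7, 7, 7]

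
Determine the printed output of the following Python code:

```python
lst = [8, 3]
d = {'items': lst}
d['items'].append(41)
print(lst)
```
[8, 3, 41]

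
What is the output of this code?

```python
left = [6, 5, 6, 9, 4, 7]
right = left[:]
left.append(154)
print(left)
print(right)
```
[6, 5, 6, 9, 4, 7, 154]
[6, 5, 6, 9, 4, 7]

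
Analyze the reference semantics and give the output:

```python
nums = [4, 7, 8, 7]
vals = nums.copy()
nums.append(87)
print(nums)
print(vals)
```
[4, 7, 8, 7, 87]
[4, 7, 8, 7]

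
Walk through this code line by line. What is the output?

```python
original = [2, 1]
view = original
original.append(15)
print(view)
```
[2, 1, 15]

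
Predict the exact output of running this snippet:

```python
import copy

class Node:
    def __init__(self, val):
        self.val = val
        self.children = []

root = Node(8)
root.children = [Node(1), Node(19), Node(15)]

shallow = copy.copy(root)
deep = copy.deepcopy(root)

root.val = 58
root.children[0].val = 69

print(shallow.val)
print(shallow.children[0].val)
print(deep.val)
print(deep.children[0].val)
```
8
69
8
1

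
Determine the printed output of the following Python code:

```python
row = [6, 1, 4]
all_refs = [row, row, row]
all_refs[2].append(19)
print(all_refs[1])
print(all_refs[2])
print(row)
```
[6, 1, 4, 19]
[6, 1, 4, 19]
[6, 1, 4, 19]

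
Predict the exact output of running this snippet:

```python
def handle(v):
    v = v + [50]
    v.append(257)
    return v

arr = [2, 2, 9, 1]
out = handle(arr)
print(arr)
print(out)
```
[2, 2, 9, 1]
[2, 2, 9, 1, 50, 257]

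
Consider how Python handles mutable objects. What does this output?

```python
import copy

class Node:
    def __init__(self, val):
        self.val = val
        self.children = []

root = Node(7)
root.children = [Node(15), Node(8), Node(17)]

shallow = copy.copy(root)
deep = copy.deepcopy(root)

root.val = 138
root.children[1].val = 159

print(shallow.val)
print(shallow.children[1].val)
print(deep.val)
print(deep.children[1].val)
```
7
159
7
8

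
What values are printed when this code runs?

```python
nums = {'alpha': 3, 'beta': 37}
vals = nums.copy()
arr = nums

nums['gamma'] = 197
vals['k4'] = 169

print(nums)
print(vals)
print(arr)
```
{'alpha': 3, 'beta': 37, 'gamma': 197}
{'alpha': 3, 'beta': 37, 'k4': 169}
{'alpha': 3, 'beta': 37, 'gamma': 197}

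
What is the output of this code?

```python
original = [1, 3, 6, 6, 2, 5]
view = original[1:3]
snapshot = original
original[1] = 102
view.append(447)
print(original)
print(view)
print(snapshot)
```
[1, 102, 6, 6, 2, 5]
[3, 6, 447]
[1, 102, 6, 6, 2, 5]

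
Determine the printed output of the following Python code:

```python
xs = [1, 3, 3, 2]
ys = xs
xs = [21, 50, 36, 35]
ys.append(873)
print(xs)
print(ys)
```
[21, 50, 36, 35]
[1, 3, 3, 2, 873]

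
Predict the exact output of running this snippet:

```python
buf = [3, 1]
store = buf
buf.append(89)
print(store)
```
[3, 1, 89]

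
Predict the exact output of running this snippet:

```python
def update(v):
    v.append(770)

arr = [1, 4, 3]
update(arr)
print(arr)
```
[1, 4, 3, 770]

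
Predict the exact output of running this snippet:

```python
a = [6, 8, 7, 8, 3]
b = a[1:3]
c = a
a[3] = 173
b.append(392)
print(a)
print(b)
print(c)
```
[6, 8, 7, 173, 3]
[8, 7, 392]
[6, 8, 7, 173, 3]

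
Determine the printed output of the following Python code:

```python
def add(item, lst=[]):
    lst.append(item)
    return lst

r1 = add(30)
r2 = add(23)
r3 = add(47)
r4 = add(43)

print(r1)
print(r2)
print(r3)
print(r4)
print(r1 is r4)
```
[30, 23, 47, 43]
[30, 23, 47, 43]
[30, 23, 47, 43]
[30, 23, 47, 43]
True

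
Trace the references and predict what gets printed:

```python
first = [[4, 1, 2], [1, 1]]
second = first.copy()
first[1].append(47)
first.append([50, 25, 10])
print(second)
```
[[4, 1, 2], [1, 1, 47]]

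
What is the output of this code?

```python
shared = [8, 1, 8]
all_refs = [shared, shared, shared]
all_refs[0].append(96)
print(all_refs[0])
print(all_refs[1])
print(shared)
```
[8, 1, 8, 96]
[8, 1, 8, 96]
[8, 1, 8, 96]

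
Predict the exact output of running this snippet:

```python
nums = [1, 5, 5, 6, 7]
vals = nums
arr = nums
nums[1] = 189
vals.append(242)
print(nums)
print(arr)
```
[1, 189, 5, 6, 7, 242]
[1, 189, 5, 6, 7, 242]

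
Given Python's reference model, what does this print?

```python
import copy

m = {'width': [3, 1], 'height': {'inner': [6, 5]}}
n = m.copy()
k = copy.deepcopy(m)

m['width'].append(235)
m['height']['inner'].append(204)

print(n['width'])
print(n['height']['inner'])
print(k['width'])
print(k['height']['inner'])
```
[3, 1, 235]
[6, 5, 204]
[3, 1]
[6, 5]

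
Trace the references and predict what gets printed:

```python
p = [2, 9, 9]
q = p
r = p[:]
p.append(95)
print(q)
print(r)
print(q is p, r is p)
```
[2, 9, 9, 95]
[2, 9, 9]
True False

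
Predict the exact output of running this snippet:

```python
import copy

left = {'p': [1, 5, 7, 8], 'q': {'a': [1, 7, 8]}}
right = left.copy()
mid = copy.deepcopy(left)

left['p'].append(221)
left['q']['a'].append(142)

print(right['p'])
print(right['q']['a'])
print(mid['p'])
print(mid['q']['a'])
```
[1, 5, 7, 8, 221]
[1, 7, 8, 142]
[1, 5, 7, 8]
[1, 7, 8]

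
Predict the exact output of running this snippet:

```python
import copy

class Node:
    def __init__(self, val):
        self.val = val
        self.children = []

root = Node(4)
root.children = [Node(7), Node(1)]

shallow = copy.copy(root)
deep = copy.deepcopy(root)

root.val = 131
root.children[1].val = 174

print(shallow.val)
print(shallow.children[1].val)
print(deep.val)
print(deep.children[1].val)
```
4
174
4
1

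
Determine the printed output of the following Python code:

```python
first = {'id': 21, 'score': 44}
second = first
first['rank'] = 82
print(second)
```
{'id': 21, 'score': 44, 'rank': 82}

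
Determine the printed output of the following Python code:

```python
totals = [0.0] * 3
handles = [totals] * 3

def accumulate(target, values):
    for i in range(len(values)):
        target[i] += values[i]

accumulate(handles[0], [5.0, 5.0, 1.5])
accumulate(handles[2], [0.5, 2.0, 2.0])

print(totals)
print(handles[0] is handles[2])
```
[5.5, 7.0, 3.5]
True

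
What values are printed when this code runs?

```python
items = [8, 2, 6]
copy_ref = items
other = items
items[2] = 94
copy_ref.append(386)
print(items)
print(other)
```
[8, 2, 94, 386]
[8, 2, 94, 386]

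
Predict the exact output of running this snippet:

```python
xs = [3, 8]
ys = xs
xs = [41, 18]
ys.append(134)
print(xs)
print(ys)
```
[41, 18]
[3, 8, 134]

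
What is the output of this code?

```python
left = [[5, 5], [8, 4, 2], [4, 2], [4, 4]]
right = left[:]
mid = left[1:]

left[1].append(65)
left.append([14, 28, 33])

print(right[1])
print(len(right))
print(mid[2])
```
[8, 4, 2, 65]
4
[4, 4]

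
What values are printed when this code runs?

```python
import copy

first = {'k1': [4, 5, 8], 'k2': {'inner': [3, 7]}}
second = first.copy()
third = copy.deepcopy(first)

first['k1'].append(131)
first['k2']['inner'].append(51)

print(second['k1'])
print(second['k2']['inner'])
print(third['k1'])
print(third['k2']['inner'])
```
[4, 5, 8, 131]
[3, 7, 51]
[4, 5, 8]
[3, 7]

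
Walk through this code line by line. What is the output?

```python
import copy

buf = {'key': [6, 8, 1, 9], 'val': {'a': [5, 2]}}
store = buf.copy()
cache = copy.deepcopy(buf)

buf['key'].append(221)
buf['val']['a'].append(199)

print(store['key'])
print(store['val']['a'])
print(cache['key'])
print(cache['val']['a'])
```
[6, 8, 1, 9, 221]
[5, 2, 199]
[6, 8, 1, 9]
[5, 2]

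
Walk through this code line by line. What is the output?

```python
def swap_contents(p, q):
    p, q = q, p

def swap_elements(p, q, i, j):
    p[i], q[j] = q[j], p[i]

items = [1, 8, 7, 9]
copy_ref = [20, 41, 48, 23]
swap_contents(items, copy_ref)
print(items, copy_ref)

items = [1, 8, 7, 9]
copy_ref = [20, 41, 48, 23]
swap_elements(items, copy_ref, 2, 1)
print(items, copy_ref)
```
[1, 8, 7, 9] [20, 41, 48, 23]
[1, 8, 41, 9] [20, 7, 48, 23]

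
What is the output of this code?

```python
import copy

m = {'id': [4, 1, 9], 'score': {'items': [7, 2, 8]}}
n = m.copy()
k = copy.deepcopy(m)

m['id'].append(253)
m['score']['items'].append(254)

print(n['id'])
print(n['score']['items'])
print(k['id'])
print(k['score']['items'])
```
[4, 1, 9, 253]
[7, 2, 8, 254]
[4, 1, 9]
[7, 2, 8]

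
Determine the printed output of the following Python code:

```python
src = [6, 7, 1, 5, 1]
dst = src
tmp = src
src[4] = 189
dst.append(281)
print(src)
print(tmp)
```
[6, 7, 1, 5, 189, 281]
[6, 7, 1, 5, 189, 281]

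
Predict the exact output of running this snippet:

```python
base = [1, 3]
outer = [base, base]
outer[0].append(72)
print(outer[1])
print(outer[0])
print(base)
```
[1, 3, 72]
[1, 3, 72]
[1, 3, 72]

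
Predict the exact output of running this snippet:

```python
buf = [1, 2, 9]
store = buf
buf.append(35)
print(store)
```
[1, 2, 9, 35]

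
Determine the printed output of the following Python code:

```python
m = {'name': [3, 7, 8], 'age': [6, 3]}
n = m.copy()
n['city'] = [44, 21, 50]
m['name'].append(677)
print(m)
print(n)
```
{'name': [3, 7, 8, 677], 'age': [6, 3]}
{'name': [3, 7, 8, 677], 'age': [6, 3], 'city': [44, 21, 50]}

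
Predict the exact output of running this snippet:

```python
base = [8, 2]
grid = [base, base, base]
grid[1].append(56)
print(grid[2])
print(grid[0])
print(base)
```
[8, 2, 56]
[8, 2, 56]
[8, 2, 56]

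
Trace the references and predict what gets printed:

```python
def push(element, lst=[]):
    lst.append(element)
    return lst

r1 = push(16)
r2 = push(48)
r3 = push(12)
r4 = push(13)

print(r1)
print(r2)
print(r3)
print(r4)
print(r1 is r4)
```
[16, 48, 12, 13]
[16, 48, 12, 13]
[16, 48, 12, 13]
[16, 48, 12, 13]
True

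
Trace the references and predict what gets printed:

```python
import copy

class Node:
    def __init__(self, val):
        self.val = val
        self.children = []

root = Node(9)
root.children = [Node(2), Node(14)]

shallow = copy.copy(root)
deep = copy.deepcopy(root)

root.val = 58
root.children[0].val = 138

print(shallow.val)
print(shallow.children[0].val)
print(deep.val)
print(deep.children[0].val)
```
9
138
9
2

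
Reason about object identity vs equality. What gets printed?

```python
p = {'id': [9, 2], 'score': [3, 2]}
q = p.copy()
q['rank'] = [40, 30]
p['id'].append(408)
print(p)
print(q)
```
{'id': [9, 2, 408], 'score': [3, 2]}
{'id': [9, 2, 408], 'score': [3, 2], 'rank': [40, 30]}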